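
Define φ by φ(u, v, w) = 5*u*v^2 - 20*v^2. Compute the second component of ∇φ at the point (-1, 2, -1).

(∇φ)_2 = ∂φ/∂v = 10*u*v - 40*v
At (-1, 2, -1): -100.

-100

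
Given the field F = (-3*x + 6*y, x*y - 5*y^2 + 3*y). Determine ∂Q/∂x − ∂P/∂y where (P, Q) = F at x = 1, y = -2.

-8

∂F₂/∂x = y
∂F₁/∂y = 6
Scalar curl = y - 6
At (1, -2): -8.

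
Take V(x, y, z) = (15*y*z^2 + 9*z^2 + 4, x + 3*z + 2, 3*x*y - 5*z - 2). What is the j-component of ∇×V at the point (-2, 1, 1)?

45

(∇×V)_2 = ∂V₁/∂z − ∂V₃/∂x
= 30*y*z + 18*z − (3*y)
= 30*y*z - 3*y + 18*z
At (-2, 1, 1): 45.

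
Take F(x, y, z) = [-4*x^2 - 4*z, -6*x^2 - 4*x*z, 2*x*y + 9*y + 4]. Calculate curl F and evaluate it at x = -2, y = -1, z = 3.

(-3, -2, 12)

(∇×F)₁ = ∂F₃/∂y − ∂F₂/∂z = 6*x + 9
(∇×F)₂ = ∂F₁/∂z − ∂F₃/∂x = -2*y - 4
(∇×F)₃ = ∂F₂/∂x − ∂F₁/∂y = -12*x - 4*z
∇×F = (6*x + 9, -2*y - 4, -12*x - 4*z)
At (-2, -1, 3): (-3, -2, 12).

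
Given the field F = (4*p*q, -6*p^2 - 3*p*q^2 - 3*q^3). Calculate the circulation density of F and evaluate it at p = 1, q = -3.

∂F₂/∂p = -12*p - 3*q^2
∂F₁/∂q = 4*p
Scalar curl = -16*p - 3*q^2
At (1, -3): -43.

-43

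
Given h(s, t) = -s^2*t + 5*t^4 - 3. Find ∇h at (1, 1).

(-2, 19)

∂h/∂s = -2*s*t
∂h/∂t = -s^2 + 20*t^3
∇h = (-2*s*t, -s^2 + 20*t^3)
At (1, 1): (-2, 19).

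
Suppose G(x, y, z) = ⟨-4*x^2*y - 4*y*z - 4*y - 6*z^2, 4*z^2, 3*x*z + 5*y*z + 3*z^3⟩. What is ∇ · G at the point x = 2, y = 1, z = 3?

76

∂G₁/∂x = -8*x*y
∂G₂/∂y = 0
∂G₃/∂z = 3*x + 5*y + 9*z^2
∇·G = -8*x*y + 3*x + 5*y + 9*z^2
At (2, 1, 3): 76.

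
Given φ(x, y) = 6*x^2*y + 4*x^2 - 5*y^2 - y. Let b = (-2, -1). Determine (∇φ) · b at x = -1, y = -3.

∂φ/∂x = 12*x*y + 8*x
∂φ/∂y = 6*x^2 - 10*y - 1
∇φ at (-1, -3) = (28, 35)
∇φ · b = (28)(-2) + (35)(-1) = -91

-91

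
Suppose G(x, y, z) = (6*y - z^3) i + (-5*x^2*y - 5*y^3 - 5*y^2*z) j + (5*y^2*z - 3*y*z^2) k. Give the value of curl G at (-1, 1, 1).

(∇×G)₁ = ∂G₃/∂y − ∂G₂/∂z = 5*y^2 + 10*y*z - 3*z^2
(∇×G)₂ = ∂G₁/∂z − ∂G₃/∂x = -3*z^2
(∇×G)₃ = ∂G₂/∂x − ∂G₁/∂y = -10*x*y - 6
∇×G = (5*y^2 + 10*y*z - 3*z^2, -3*z^2, -10*x*y - 6)
At (-1, 1, 1): (12, -3, 4).

(12, -3, 4)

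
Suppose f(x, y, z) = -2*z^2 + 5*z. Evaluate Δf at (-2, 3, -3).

-4

∂²f/∂x² = 0
∂²f/∂y² = 0
∂²f/∂z² = -4
∇²f = -4
At (-2, 3, -3): -4.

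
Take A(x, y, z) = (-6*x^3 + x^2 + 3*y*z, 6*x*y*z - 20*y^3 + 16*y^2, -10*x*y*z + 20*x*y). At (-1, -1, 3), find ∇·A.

∂A₁/∂x = -18*x^2 + 2*x
∂A₂/∂y = 6*x*z - 60*y^2 + 32*y
∂A₃/∂z = -10*x*y
∇·A = -18*x^2 - 10*x*y + 6*x*z + 2*x - 60*y^2 + 32*y
At (-1, -1, 3): -140.

-140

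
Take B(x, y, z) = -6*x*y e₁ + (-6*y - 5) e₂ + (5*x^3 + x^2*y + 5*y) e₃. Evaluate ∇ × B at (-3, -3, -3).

(14, -153, -18)

(∇×B)₁ = ∂B₃/∂y − ∂B₂/∂z = x^2 + 5
(∇×B)₂ = ∂B₁/∂z − ∂B₃/∂x = -15*x^2 - 2*x*y
(∇×B)₃ = ∂B₂/∂x − ∂B₁/∂y = 6*x
∇×B = (x^2 + 5, -15*x^2 - 2*x*y, 6*x)
At (-3, -3, -3): (14, -153, -18).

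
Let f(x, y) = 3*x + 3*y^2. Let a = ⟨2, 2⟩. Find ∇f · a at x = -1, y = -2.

-18

∂f/∂x = 3
∂f/∂y = 6*y
∇f at (-1, -2) = (3, -12)
∇f · a = (3)(2) + (-12)(2) = -18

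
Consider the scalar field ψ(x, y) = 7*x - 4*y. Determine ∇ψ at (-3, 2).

(7, -4)

∂ψ/∂x = 7
∂ψ/∂y = -4
∇ψ = (7, -4)
At (-3, 2): (7, -4).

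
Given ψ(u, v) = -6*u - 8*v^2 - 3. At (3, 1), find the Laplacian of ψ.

-16

∂²ψ/∂u² = 0
∂²ψ/∂v² = -16
∇²ψ = -16
At (3, 1): -16.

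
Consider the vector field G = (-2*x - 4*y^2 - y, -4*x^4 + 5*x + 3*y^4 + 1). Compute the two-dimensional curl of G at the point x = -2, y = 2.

150

∂G₂/∂x = -16*x^3 + 5
∂G₁/∂y = -8*y - 1
Scalar curl = -16*x^3 + 8*y + 6
At (-2, 2): 150.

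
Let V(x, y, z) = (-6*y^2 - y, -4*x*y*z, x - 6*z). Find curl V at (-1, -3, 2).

(∇×V)₁ = ∂V₃/∂y − ∂V₂/∂z = 4*x*y
(∇×V)₂ = ∂V₁/∂z − ∂V₃/∂x = -1
(∇×V)₃ = ∂V₂/∂x − ∂V₁/∂y = -4*y*z + 12*y + 1
∇×V = (4*x*y, -1, -4*y*z + 12*y + 1)
At (-1, -3, 2): (12, -1, -11).

(12, -1, -11)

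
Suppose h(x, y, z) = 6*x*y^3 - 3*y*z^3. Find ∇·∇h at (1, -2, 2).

∂²h/∂x² = 0
∂²h/∂y² = 36*x*y
∂²h/∂z² = -18*y*z
∇²h = 36*x*y - 18*y*z
At (1, -2, 2): 0.

0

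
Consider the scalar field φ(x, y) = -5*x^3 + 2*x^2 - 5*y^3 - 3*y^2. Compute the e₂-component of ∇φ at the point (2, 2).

(∇φ)_2 = ∂φ/∂y = -15*y^2 - 6*y
At (2, 2): -72.

-72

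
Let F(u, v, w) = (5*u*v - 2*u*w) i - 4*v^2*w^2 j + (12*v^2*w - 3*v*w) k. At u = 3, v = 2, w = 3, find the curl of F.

(231, -6, -15)

(∇×F)₁ = ∂F₃/∂v − ∂F₂/∂w = 8*v^2*w + 24*v*w - 3*w
(∇×F)₂ = ∂F₁/∂w − ∂F₃/∂u = -2*u
(∇×F)₃ = ∂F₂/∂u − ∂F₁/∂v = -5*u
∇×F = (8*v^2*w + 24*v*w - 3*w, -2*u, -5*u)
At (3, 2, 3): (231, -6, -15).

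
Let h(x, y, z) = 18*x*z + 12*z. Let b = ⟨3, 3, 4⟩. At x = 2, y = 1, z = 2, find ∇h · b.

∂h/∂x = 18*z
∂h/∂y = 0
∂h/∂z = 18*x + 12
∇h at (2, 1, 2) = (36, 0, 48)
∇h · b = (36)(3) + (0)(3) + (48)(4) = 300

300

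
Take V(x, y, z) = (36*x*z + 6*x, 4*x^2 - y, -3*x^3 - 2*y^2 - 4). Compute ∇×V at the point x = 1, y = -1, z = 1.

(4, 45, 8)

(∇×V)₁ = ∂V₃/∂y − ∂V₂/∂z = -4*y
(∇×V)₂ = ∂V₁/∂z − ∂V₃/∂x = 9*x^2 + 36*x
(∇×V)₃ = ∂V₂/∂x − ∂V₁/∂y = 8*x
∇×V = (-4*y, 9*x^2 + 36*x, 8*x)
At (1, -1, 1): (4, 45, 8).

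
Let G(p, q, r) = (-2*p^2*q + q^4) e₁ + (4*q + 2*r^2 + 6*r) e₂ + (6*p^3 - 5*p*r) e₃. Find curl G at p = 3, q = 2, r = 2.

(-14, -152, -14)

(∇×G)₁ = ∂G₃/∂q − ∂G₂/∂r = -4*r - 6
(∇×G)₂ = ∂G₁/∂r − ∂G₃/∂p = -18*p^2 + 5*r
(∇×G)₃ = ∂G₂/∂p − ∂G₁/∂q = 2*p^2 - 4*q^3
∇×G = (-4*r - 6, -18*p^2 + 5*r, 2*p^2 - 4*q^3)
At (3, 2, 2): (-14, -152, -14).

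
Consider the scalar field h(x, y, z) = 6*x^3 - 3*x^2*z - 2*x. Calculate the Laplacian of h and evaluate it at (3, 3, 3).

90

∂²h/∂x² = 6*(6*x - z)
∂²h/∂y² = 0
∂²h/∂z² = 0
∇²h = 36*x - 6*z
At (3, 3, 3): 90.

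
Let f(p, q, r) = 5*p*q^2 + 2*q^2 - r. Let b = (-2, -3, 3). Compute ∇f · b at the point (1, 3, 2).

-219

∂f/∂p = 5*q^2
∂f/∂q = 10*p*q + 4*q
∂f/∂r = -1
∇f at (1, 3, 2) = (45, 42, -1)
∇f · b = (45)(-2) + (42)(-3) + (-1)(3) = -219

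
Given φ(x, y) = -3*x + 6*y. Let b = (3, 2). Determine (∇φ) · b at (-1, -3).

3

∂φ/∂x = -3
∂φ/∂y = 6
∇φ at (-1, -3) = (-3, 6)
∇φ · b = (-3)(3) + (6)(2) = 3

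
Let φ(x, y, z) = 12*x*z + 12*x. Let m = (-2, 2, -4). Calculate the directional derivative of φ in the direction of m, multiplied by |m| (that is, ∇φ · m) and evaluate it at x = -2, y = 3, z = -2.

∂φ/∂x = 12*z + 12
∂φ/∂y = 0
∂φ/∂z = 12*x
∇φ at (-2, 3, -2) = (-12, 0, -24)
∇φ · m = (-12)(-2) + (0)(2) + (-24)(-4) = 120

120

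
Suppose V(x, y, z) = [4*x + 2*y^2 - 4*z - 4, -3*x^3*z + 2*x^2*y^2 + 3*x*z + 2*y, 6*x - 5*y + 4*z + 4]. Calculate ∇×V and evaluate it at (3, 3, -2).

(∇×V)₁ = ∂V₃/∂y − ∂V₂/∂z = 3*x^3 - 3*x - 5
(∇×V)₂ = ∂V₁/∂z − ∂V₃/∂x = -10
(∇×V)₃ = ∂V₂/∂x − ∂V₁/∂y = -9*x^2*z + 4*x*y^2 - 4*y + 3*z
∇×V = (3*x^3 - 3*x - 5, -10, -9*x^2*z + 4*x*y^2 - 4*y + 3*z)
At (3, 3, -2): (67, -10, 252).

(67, -10, 252)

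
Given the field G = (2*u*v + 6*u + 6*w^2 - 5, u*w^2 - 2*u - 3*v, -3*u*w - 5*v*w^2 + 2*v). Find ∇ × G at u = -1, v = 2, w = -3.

(-49, -45, 9)

(∇×G)₁ = ∂G₃/∂v − ∂G₂/∂w = -2*u*w - 5*w^2 + 2
(∇×G)₂ = ∂G₁/∂w − ∂G₃/∂u = 15*w
(∇×G)₃ = ∂G₂/∂u − ∂G₁/∂v = -2*u + w^2 - 2
∇×G = (-2*u*w - 5*w^2 + 2, 15*w, -2*u + w^2 - 2)
At (-1, 2, -3): (-49, -45, 9).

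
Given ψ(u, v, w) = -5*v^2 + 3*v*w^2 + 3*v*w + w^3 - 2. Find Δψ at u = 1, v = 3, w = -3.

∂²ψ/∂u² = 0
∂²ψ/∂v² = -10
∂²ψ/∂w² = 6*(v + w)
∇²ψ = 6*v + 6*w - 10
At (1, 3, -3): -10.

-10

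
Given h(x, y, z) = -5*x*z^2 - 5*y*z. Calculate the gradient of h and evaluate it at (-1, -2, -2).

∂h/∂x = -5*z^2
∂h/∂y = -5*z
∂h/∂z = -10*x*z - 5*y
∇h = (-5*z^2, -5*z, -10*x*z - 5*y)
At (-1, -2, -2): (-20, 10, -10).

(-20, 10, -10)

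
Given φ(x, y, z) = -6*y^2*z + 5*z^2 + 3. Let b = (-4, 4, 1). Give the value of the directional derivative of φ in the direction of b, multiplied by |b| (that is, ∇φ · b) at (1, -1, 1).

∂φ/∂x = 0
∂φ/∂y = -12*y*z
∂φ/∂z = -6*y^2 + 10*z
∇φ at (1, -1, 1) = (0, 12, 4)
∇φ · b = (0)(-4) + (12)(4) + (4)(1) = 52

52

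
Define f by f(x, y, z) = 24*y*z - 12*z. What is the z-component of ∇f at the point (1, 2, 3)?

(∇f)_3 = ∂f/∂z = 24*y - 12
At (1, 2, 3): 36.

36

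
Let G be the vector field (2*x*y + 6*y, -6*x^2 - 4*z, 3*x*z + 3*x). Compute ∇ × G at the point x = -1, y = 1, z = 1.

(4, -6, 8)

(∇×G)₁ = ∂G₃/∂y − ∂G₂/∂z = 4
(∇×G)₂ = ∂G₁/∂z − ∂G₃/∂x = -3*z - 3
(∇×G)₃ = ∂G₂/∂x − ∂G₁/∂y = -14*x - 6
∇×G = (4, -3*z - 3, -14*x - 6)
At (-1, 1, 1): (4, -6, 8).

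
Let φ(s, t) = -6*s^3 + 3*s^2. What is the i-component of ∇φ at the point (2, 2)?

(∇φ)_1 = ∂φ/∂s = -18*s^2 + 6*s
At (2, 2): -60.

-60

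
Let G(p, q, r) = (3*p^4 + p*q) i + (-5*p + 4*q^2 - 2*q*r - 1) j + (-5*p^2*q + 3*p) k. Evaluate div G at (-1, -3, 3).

-45

∂G₁/∂p = 12*p^3 + q
∂G₂/∂q = 8*q - 2*r
∂G₃/∂r = 0
∇·G = 12*p^3 + 9*q - 2*r
At (-1, -3, 3): -45.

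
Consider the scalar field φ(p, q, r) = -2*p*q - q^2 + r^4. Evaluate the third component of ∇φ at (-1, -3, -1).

-4

(∇φ)_3 = ∂φ/∂r = 4*r^3
At (-1, -3, -1): -4.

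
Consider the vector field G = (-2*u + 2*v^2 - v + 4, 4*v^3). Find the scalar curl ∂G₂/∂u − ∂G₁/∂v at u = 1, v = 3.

-11

∂G₂/∂u = 0
∂G₁/∂v = 4*v - 1
Scalar curl = -4*v + 1
At (1, 3): -11.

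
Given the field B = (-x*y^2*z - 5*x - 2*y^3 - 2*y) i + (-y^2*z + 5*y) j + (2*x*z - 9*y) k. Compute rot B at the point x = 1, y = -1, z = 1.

(∇×B)₁ = ∂B₃/∂y − ∂B₂/∂z = y^2 - 9
(∇×B)₂ = ∂B₁/∂z − ∂B₃/∂x = -x*y^2 - 2*z
(∇×B)₃ = ∂B₂/∂x − ∂B₁/∂y = 2*x*y*z + 6*y^2 + 2
∇×B = (y^2 - 9, -x*y^2 - 2*z, 2*x*y*z + 6*y^2 + 2)
At (1, -1, 1): (-8, -3, 6).

(-8, -3, 6)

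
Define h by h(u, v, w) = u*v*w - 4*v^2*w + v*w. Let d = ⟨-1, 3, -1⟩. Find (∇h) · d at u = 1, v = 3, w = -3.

237

∂h/∂u = v*w
∂h/∂v = u*w - 8*v*w + w
∂h/∂w = u*v - 4*v^2 + v
∇h at (1, 3, -3) = (-9, 66, -30)
∇h · d = (-9)(-1) + (66)(3) + (-30)(-1) = 237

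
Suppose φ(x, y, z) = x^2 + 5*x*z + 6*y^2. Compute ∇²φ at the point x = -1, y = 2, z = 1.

14

∂²φ/∂x² = 2
∂²φ/∂y² = 12
∂²φ/∂z² = 0
∇²φ = 14
At (-1, 2, 1): 14.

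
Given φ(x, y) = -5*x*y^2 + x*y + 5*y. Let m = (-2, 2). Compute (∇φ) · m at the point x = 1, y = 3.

∂φ/∂x = -5*y^2 + y
∂φ/∂y = -10*x*y + x + 5
∇φ at (1, 3) = (-42, -24)
∇φ · m = (-42)(-2) + (-24)(2) = 36

36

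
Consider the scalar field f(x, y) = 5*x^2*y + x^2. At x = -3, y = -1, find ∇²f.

-8

∂²f/∂x² = 2*(5*y + 1)
∂²f/∂y² = 0
∇²f = 10*y + 2
At (-3, -1): -8.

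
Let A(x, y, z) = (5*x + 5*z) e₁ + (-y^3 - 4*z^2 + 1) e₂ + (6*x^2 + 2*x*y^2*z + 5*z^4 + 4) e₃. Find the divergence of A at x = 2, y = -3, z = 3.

∂A₁/∂x = 5
∂A₂/∂y = -3*y^2
∂A₃/∂z = 2*x*y^2 + 20*z^3
∇·A = 2*x*y^2 - 3*y^2 + 20*z^3 + 5
At (2, -3, 3): 554.

554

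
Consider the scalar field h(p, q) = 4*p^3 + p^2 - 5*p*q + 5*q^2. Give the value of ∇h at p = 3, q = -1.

(119, -25)

∂h/∂p = 12*p^2 + 2*p - 5*q
∂h/∂q = -5*p + 10*q
∇h = (12*p^2 + 2*p - 5*q, -5*p + 10*q)
At (3, -1): (119, -25).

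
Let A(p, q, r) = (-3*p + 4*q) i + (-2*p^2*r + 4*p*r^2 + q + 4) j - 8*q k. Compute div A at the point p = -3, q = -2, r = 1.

-2

∂A₁/∂p = -3
∂A₂/∂q = 1
∂A₃/∂r = 0
∇·A = -2
At (-3, -2, 1): -2.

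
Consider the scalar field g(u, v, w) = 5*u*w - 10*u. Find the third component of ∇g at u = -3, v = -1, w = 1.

(∇g)_3 = ∂g/∂w = 5*u
At (-3, -1, 1): -15.

-15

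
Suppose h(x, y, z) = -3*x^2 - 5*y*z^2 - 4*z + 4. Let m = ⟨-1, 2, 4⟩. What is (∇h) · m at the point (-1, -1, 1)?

8

∂h/∂x = -6*x
∂h/∂y = -5*z^2
∂h/∂z = -10*y*z - 4
∇h at (-1, -1, 1) = (6, -5, 6)
∇h · m = (6)(-1) + (-5)(2) + (6)(4) = 8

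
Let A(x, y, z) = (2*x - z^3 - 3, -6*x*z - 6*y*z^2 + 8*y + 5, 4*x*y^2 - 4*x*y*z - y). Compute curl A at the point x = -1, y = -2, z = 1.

(-11, -27, -6)

(∇×A)₁ = ∂A₃/∂y − ∂A₂/∂z = 8*x*y - 4*x*z + 6*x + 12*y*z - 1
(∇×A)₂ = ∂A₁/∂z − ∂A₃/∂x = -4*y^2 + 4*y*z - 3*z^2
(∇×A)₃ = ∂A₂/∂x − ∂A₁/∂y = -6*z
∇×A = (8*x*y - 4*x*z + 6*x + 12*y*z - 1, -4*y^2 + 4*y*z - 3*z^2, -6*z)
At (-1, -2, 1): (-11, -27, -6).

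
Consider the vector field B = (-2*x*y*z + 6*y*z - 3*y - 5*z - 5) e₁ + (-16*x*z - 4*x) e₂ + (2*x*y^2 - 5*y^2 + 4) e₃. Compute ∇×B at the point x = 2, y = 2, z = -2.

(28, -9, 35)

(∇×B)₁ = ∂B₃/∂y − ∂B₂/∂z = 4*x*y + 16*x - 10*y
(∇×B)₂ = ∂B₁/∂z − ∂B₃/∂x = -2*x*y - 2*y^2 + 6*y - 5
(∇×B)₃ = ∂B₂/∂x − ∂B₁/∂y = 2*x*z - 22*z - 1
∇×B = (4*x*y + 16*x - 10*y, -2*x*y - 2*y^2 + 6*y - 5, 2*x*z - 22*z - 1)
At (2, 2, -2): (28, -9, 35).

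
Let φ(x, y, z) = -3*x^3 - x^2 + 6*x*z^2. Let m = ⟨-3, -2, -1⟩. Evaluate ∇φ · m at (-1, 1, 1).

15

∂φ/∂x = -9*x^2 - 2*x + 6*z^2
∂φ/∂y = 0
∂φ/∂z = 12*x*z
∇φ at (-1, 1, 1) = (-1, 0, -12)
∇φ · m = (-1)(-3) + (0)(-2) + (-12)(-1) = 15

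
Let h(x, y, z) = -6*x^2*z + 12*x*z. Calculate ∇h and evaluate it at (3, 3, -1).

(24, 0, -18)

∂h/∂x = -12*x*z + 12*z
∂h/∂y = 0
∂h/∂z = -6*x^2 + 12*x
∇h = (-12*x*z + 12*z, 0, -6*x^2 + 12*x)
At (3, 3, -1): (24, 0, -18).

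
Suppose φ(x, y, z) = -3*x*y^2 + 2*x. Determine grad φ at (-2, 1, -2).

∂φ/∂x = -3*y^2 + 2
∂φ/∂y = -6*x*y
∂φ/∂z = 0
∇φ = (-3*y^2 + 2, -6*x*y, 0)
At (-2, 1, -2): (-1, 12, 0).

(-1, 12, 0)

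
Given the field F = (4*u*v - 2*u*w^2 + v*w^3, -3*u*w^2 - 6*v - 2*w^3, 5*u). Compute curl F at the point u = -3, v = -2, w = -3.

(∇×F)₁ = ∂F₃/∂v − ∂F₂/∂w = 6*u*w + 6*w^2
(∇×F)₂ = ∂F₁/∂w − ∂F₃/∂u = -4*u*w + 3*v*w^2 - 5
(∇×F)₃ = ∂F₂/∂u − ∂F₁/∂v = -4*u - w^3 - 3*w^2
∇×F = (6*u*w + 6*w^2, -4*u*w + 3*v*w^2 - 5, -4*u - w^3 - 3*w^2)
At (-3, -2, -3): (108, -95, 12).

(108, -95, 12)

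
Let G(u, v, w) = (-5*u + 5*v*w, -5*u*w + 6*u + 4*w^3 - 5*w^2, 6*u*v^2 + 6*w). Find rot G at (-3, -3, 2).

(∇×G)₁ = ∂G₃/∂v − ∂G₂/∂w = 12*u*v + 5*u - 12*w^2 + 10*w
(∇×G)₂ = ∂G₁/∂w − ∂G₃/∂u = -6*v^2 + 5*v
(∇×G)₃ = ∂G₂/∂u − ∂G₁/∂v = -10*w + 6
∇×G = (12*u*v + 5*u - 12*w^2 + 10*w, -6*v^2 + 5*v, -10*w + 6)
At (-3, -3, 2): (65, -69, -14).

(65, -69, -14)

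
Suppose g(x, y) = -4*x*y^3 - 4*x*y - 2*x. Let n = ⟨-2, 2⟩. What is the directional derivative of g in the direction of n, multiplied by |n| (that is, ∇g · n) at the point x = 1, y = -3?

-460

∂g/∂x = -4*y^3 - 4*y - 2
∂g/∂y = -12*x*y^2 - 4*x
∇g at (1, -3) = (118, -112)
∇g · n = (118)(-2) + (-112)(2) = -460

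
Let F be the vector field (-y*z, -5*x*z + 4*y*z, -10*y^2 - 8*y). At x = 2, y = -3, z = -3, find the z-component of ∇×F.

(∇×F)_3 = ∂F₂/∂x − ∂F₁/∂y
= -5*z − (-z)
= -4*z
At (2, -3, -3): 12.

12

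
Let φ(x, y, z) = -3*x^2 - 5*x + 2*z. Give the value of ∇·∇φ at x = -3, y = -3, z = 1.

-6

∂²φ/∂x² = -6
∂²φ/∂y² = 0
∂²φ/∂z² = 0
∇²φ = -6
At (-3, -3, 1): -6.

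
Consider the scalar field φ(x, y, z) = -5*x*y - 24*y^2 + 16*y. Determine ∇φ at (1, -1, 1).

(5, 59, 0)

∂φ/∂x = -5*y
∂φ/∂y = -5*x - 48*y + 16
∂φ/∂z = 0
∇φ = (-5*y, -5*x - 48*y + 16, 0)
At (1, -1, 1): (5, 59, 0).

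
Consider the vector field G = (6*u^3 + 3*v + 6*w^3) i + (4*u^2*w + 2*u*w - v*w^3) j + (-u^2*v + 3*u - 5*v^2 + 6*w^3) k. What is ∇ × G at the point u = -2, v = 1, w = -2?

(-14, 65, 25)

(∇×G)₁ = ∂G₃/∂v − ∂G₂/∂w = -5*u^2 - 2*u + 3*v*w^2 - 10*v
(∇×G)₂ = ∂G₁/∂w − ∂G₃/∂u = 2*u*v + 18*w^2 - 3
(∇×G)₃ = ∂G₂/∂u − ∂G₁/∂v = 8*u*w + 2*w - 3
∇×G = (-5*u^2 - 2*u + 3*v*w^2 - 10*v, 2*u*v + 18*w^2 - 3, 8*u*w + 2*w - 3)
At (-2, 1, -2): (-14, 65, 25).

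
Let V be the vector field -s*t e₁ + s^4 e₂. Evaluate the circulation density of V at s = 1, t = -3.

5

∂V₂/∂s = 4*s^3
∂V₁/∂t = -s
Scalar curl = 4*s^3 + s
At (1, -3): 5.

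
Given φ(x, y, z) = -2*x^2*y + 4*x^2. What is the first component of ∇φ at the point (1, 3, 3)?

-4

(∇φ)_1 = ∂φ/∂x = -4*x*y + 8*x
At (1, 3, 3): -4.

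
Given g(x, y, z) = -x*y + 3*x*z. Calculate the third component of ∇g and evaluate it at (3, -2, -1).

(∇g)_3 = ∂g/∂z = 3*x
At (3, -2, -1): 9.

9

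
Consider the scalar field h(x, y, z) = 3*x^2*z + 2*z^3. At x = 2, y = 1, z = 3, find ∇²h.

∂²h/∂x² = 6*z
∂²h/∂y² = 0
∂²h/∂z² = 12*z
∇²h = 18*z
At (2, 1, 3): 54.

54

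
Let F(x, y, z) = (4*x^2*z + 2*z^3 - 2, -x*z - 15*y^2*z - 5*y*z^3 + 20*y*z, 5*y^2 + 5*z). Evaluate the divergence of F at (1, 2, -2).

∂F₁/∂x = 8*x*z
∂F₂/∂y = -30*y*z - 5*z^3 + 20*z
∂F₃/∂z = 5
∇·F = 8*x*z - 30*y*z - 5*z^3 + 20*z + 5
At (1, 2, -2): 109.

109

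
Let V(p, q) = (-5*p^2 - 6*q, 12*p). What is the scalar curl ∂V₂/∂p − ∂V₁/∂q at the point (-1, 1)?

∂V₂/∂p = 12
∂V₁/∂q = -6
Scalar curl = 18
At (-1, 1): 18.

18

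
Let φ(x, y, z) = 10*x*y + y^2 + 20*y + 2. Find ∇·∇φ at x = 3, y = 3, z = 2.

2

∂²φ/∂x² = 0
∂²φ/∂y² = 2
∂²φ/∂z² = 0
∇²φ = 2
At (3, 3, 2): 2.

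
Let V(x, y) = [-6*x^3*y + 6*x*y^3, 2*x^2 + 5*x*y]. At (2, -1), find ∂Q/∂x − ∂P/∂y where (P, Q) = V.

15

∂V₂/∂x = 4*x + 5*y
∂V₁/∂y = -6*x^3 + 18*x*y^2
Scalar curl = 6*x^3 - 18*x*y^2 + 4*x + 5*y
At (2, -1): 15.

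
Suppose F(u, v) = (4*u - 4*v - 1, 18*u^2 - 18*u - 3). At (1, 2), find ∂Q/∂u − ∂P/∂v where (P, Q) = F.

22

∂F₂/∂u = 36*u - 18
∂F₁/∂v = -4
Scalar curl = 36*u - 14
At (1, 2): 22.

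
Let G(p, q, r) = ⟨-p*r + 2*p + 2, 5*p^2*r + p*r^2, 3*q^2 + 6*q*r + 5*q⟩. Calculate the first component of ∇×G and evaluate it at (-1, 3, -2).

(∇×G)_1 = ∂G₃/∂q − ∂G₂/∂r
= 6*q + 6*r + 5 − (5*p^2 + 2*p*r)
= -5*p^2 - 2*p*r + 6*q + 6*r + 5
At (-1, 3, -2): 2.

2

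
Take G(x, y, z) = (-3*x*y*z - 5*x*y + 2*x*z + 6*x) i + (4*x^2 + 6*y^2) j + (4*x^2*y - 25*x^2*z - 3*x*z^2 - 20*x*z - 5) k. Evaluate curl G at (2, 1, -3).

(∇×G)₁ = ∂G₃/∂y − ∂G₂/∂z = 4*x^2
(∇×G)₂ = ∂G₁/∂z − ∂G₃/∂x = -11*x*y + 50*x*z + 2*x + 3*z^2 + 20*z
(∇×G)₃ = ∂G₂/∂x − ∂G₁/∂y = 3*x*z + 13*x
∇×G = (4*x^2, -11*x*y + 50*x*z + 2*x + 3*z^2 + 20*z, 3*x*z + 13*x)
At (2, 1, -3): (16, -351, 8).

(16, -351, 8)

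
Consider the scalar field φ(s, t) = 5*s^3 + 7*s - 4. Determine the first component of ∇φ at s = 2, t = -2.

67

(∇φ)_1 = ∂φ/∂s = 15*s^2 + 7
At (2, -2): 67.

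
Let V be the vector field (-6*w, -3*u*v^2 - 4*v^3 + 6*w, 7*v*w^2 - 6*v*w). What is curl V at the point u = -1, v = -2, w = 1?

(-5, -6, -12)

(∇×V)₁ = ∂V₃/∂v − ∂V₂/∂w = 7*w^2 - 6*w - 6
(∇×V)₂ = ∂V₁/∂w − ∂V₃/∂u = -6
(∇×V)₃ = ∂V₂/∂u − ∂V₁/∂v = -3*v^2
∇×V = (7*w^2 - 6*w - 6, -6, -3*v^2)
At (-1, -2, 1): (-5, -6, -12).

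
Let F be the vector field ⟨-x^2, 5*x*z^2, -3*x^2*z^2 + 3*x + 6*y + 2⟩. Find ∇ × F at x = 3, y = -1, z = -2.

(66, 69, 20)

(∇×F)₁ = ∂F₃/∂y − ∂F₂/∂z = -10*x*z + 6
(∇×F)₂ = ∂F₁/∂z − ∂F₃/∂x = 6*x*z^2 - 3
(∇×F)₃ = ∂F₂/∂x − ∂F₁/∂y = 5*z^2
∇×F = (-10*x*z + 6, 6*x*z^2 - 3, 5*z^2)
At (3, -1, -2): (66, 69, 20).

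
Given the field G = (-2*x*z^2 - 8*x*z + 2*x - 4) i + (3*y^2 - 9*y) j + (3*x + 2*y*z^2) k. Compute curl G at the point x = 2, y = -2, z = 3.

(18, -43, 0)

(∇×G)₁ = ∂G₃/∂y − ∂G₂/∂z = 2*z^2
(∇×G)₂ = ∂G₁/∂z − ∂G₃/∂x = -4*x*z - 8*x - 3
(∇×G)₃ = ∂G₂/∂x − ∂G₁/∂y = 0
∇×G = (2*z^2, -4*x*z - 8*x - 3, 0)
At (2, -2, 3): (18, -43, 0).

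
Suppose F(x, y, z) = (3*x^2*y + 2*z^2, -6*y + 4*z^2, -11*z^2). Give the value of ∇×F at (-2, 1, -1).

(∇×F)₁ = ∂F₃/∂y − ∂F₂/∂z = -8*z
(∇×F)₂ = ∂F₁/∂z − ∂F₃/∂x = 4*z
(∇×F)₃ = ∂F₂/∂x − ∂F₁/∂y = -3*x^2
∇×F = (-8*z, 4*z, -3*x^2)
At (-2, 1, -1): (8, -4, -12).

(8, -4, -12)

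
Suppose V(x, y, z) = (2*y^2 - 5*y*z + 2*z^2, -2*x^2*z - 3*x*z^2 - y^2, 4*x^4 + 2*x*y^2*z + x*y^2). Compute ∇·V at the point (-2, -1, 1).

-2

∂V₁/∂x = 0
∂V₂/∂y = -2*y
∂V₃/∂z = 2*x*y^2
∇·V = 2*x*y^2 - 2*y
At (-2, -1, 1): -2.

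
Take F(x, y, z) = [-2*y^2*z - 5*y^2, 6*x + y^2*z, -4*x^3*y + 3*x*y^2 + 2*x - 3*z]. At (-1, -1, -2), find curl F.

(9, -19, 4)

(∇×F)₁ = ∂F₃/∂y − ∂F₂/∂z = -4*x^3 + 6*x*y - y^2
(∇×F)₂ = ∂F₁/∂z − ∂F₃/∂x = 12*x^2*y - 5*y^2 - 2
(∇×F)₃ = ∂F₂/∂x − ∂F₁/∂y = 4*y*z + 10*y + 6
∇×F = (-4*x^3 + 6*x*y - y^2, 12*x^2*y - 5*y^2 - 2, 4*y*z + 10*y + 6)
At (-1, -1, -2): (9, -19, 4).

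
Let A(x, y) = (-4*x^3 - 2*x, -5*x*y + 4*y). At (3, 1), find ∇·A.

∂A₁/∂x = -12*x^2 - 2
∂A₂/∂y = -5*x + 4
∇·A = -12*x^2 - 5*x + 2
At (3, 1): -121.

-121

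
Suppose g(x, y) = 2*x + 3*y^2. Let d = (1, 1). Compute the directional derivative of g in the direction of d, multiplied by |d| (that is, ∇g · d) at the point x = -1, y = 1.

8

∂g/∂x = 2
∂g/∂y = 6*y
∇g at (-1, 1) = (2, 6)
∇g · d = (2)(1) + (6)(1) = 8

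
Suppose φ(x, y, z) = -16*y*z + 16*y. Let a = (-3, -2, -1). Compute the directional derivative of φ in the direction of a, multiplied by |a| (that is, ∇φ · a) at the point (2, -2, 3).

32

∂φ/∂x = 0
∂φ/∂y = -16*z + 16
∂φ/∂z = -16*y
∇φ at (2, -2, 3) = (0, -32, 32)
∇φ · a = (0)(-3) + (-32)(-2) + (32)(-1) = 32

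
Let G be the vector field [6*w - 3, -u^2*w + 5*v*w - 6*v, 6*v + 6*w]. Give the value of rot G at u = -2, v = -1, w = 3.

(∇×G)₁ = ∂G₃/∂v − ∂G₂/∂w = u^2 - 5*v + 6
(∇×G)₂ = ∂G₁/∂w − ∂G₃/∂u = 6
(∇×G)₃ = ∂G₂/∂u − ∂G₁/∂v = -2*u*w
∇×G = (u^2 - 5*v + 6, 6, -2*u*w)
At (-2, -1, 3): (15, 6, 12).

(15, 6, 12)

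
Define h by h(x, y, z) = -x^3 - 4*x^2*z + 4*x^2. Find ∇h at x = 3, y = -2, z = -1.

(21, 0, -36)

∂h/∂x = -3*x^2 - 8*x*z + 8*x
∂h/∂y = 0
∂h/∂z = -4*x^2
∇h = (-3*x^2 - 8*x*z + 8*x, 0, -4*x^2)
At (3, -2, -1): (21, 0, -36).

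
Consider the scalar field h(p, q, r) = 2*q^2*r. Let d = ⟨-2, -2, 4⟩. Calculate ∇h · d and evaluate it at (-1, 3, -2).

120

∂h/∂p = 0
∂h/∂q = 4*q*r
∂h/∂r = 2*q^2
∇h at (-1, 3, -2) = (0, -24, 18)
∇h · d = (0)(-2) + (-24)(-2) + (18)(4) = 120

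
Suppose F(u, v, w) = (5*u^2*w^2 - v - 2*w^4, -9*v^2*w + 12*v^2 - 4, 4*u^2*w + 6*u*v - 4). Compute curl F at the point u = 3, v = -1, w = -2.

(27, -62, 1)

(∇×F)₁ = ∂F₃/∂v − ∂F₂/∂w = 6*u + 9*v^2
(∇×F)₂ = ∂F₁/∂w − ∂F₃/∂u = 10*u^2*w - 8*u*w - 6*v - 8*w^3
(∇×F)₃ = ∂F₂/∂u − ∂F₁/∂v = 1
∇×F = (6*u + 9*v^2, 10*u^2*w - 8*u*w - 6*v - 8*w^3, 1)
At (3, -1, -2): (27, -62, 1).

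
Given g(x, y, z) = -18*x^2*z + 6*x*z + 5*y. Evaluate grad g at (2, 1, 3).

(-198, 5, -60)

∂g/∂x = -36*x*z + 6*z
∂g/∂y = 5
∂g/∂z = -18*x^2 + 6*x
∇g = (-36*x*z + 6*z, 5, -18*x^2 + 6*x)
At (2, 1, 3): (-198, 5, -60).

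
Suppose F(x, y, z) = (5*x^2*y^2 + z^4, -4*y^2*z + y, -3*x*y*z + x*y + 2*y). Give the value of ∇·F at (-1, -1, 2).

4

∂F₁/∂x = 10*x*y^2
∂F₂/∂y = -8*y*z + 1
∂F₃/∂z = -3*x*y
∇·F = 10*x*y^2 - 3*x*y - 8*y*z + 1
At (-1, -1, 2): 4.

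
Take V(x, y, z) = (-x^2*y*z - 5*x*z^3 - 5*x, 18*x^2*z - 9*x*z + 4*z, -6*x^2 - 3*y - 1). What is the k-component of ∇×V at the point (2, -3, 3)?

201

(∇×V)_3 = ∂V₂/∂x − ∂V₁/∂y
= 36*x*z - 9*z − (-x^2*z)
= x^2*z + 36*x*z - 9*z
At (2, -3, 3): 201.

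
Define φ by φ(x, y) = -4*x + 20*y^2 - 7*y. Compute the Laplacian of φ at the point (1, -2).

∂²φ/∂x² = 0
∂²φ/∂y² = 40
∇²φ = 40
At (1, -2): 40.

40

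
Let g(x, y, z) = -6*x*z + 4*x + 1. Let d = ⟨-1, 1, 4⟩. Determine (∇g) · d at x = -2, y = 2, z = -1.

38

∂g/∂x = -6*z + 4
∂g/∂y = 0
∂g/∂z = -6*x
∇g at (-2, 2, -1) = (10, 0, 12)
∇g · d = (10)(-1) + (0)(1) + (12)(4) = 38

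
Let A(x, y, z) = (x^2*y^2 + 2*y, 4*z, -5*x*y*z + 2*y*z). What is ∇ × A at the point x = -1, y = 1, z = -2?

(∇×A)₁ = ∂A₃/∂y − ∂A₂/∂z = -5*x*z + 2*z - 4
(∇×A)₂ = ∂A₁/∂z − ∂A₃/∂x = 5*y*z
(∇×A)₃ = ∂A₂/∂x − ∂A₁/∂y = -2*x^2*y - 2
∇×A = (-5*x*z + 2*z - 4, 5*y*z, -2*x^2*y - 2)
At (-1, 1, -2): (-18, -10, -4).

(-18, -10, -4)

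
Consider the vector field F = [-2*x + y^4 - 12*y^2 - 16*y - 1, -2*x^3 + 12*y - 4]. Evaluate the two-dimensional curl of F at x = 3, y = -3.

-2

∂F₂/∂x = -6*x^2
∂F₁/∂y = 4*y^3 - 24*y - 16
Scalar curl = -6*x^2 - 4*y^3 + 24*y + 16
At (3, -3): -2.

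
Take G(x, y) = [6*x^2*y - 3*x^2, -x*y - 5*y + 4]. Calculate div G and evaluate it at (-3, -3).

124

∂G₁/∂x = 12*x*y - 6*x
∂G₂/∂y = -x - 5
∇·G = 12*x*y - 7*x - 5
At (-3, -3): 124.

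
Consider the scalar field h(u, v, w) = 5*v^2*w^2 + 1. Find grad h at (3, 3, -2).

(0, 120, -180)

∂h/∂u = 0
∂h/∂v = 10*v*w^2
∂h/∂w = 10*v^2*w
∇h = (0, 10*v*w^2, 10*v^2*w)
At (3, 3, -2): (0, 120, -180).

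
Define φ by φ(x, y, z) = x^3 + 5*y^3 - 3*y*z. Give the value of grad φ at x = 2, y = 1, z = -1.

∂φ/∂x = 3*x^2
∂φ/∂y = 15*y^2 - 3*z
∂φ/∂z = -3*y
∇φ = (3*x^2, 15*y^2 - 3*z, -3*y)
At (2, 1, -1): (12, 18, -3).

(12, 18, -3)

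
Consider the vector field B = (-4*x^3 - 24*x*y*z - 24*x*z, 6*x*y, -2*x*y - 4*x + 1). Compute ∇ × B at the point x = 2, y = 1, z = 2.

(-4, -90, 102)

(∇×B)₁ = ∂B₃/∂y − ∂B₂/∂z = -2*x
(∇×B)₂ = ∂B₁/∂z − ∂B₃/∂x = -24*x*y - 24*x + 2*y + 4
(∇×B)₃ = ∂B₂/∂x − ∂B₁/∂y = 24*x*z + 6*y
∇×B = (-2*x, -24*x*y - 24*x + 2*y + 4, 24*x*z + 6*y)
At (2, 1, 2): (-4, -90, 102).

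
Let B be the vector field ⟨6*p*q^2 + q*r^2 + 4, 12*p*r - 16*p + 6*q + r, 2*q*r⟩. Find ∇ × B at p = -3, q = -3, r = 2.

(39, -12, -104)

(∇×B)₁ = ∂B₃/∂q − ∂B₂/∂r = -12*p + 2*r - 1
(∇×B)₂ = ∂B₁/∂r − ∂B₃/∂p = 2*q*r
(∇×B)₃ = ∂B₂/∂p − ∂B₁/∂q = -12*p*q - r^2 + 12*r - 16
∇×B = (-12*p + 2*r - 1, 2*q*r, -12*p*q - r^2 + 12*r - 16)
At (-3, -3, 2): (39, -12, -104).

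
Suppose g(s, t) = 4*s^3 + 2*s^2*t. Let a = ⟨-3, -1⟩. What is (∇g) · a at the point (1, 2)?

-62

∂g/∂s = 12*s^2 + 4*s*t
∂g/∂t = 2*s^2
∇g at (1, 2) = (20, 2)
∇g · a = (20)(-3) + (2)(-1) = -62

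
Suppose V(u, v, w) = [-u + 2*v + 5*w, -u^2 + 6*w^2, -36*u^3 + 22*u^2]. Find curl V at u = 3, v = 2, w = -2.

(∇×V)₁ = ∂V₃/∂v − ∂V₂/∂w = -12*w
(∇×V)₂ = ∂V₁/∂w − ∂V₃/∂u = 108*u^2 - 44*u + 5
(∇×V)₃ = ∂V₂/∂u − ∂V₁/∂v = -2*u - 2
∇×V = (-12*w, 108*u^2 - 44*u + 5, -2*u - 2)
At (3, 2, -2): (24, 845, -8).

(24, 845, -8)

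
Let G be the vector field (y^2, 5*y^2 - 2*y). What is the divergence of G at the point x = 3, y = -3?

-32

∂G₁/∂x = 0
∂G₂/∂y = 10*y - 2
∇·G = 10*y - 2
At (3, -3): -32.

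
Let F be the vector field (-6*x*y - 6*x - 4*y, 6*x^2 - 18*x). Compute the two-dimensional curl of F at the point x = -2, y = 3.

-50

∂F₂/∂x = 12*x - 18
∂F₁/∂y = -6*x - 4
Scalar curl = 18*x - 14
At (-2, 3): -50.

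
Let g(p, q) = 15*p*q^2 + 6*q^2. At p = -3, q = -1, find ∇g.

(15, 78)

∂g/∂p = 15*q^2
∂g/∂q = 30*p*q + 12*q
∇g = (15*q^2, 30*p*q + 12*q)
At (-3, -1): (15, 78).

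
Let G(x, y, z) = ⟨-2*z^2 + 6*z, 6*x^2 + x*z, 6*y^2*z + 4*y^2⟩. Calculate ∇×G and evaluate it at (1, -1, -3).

(∇×G)₁ = ∂G₃/∂y − ∂G₂/∂z = -x + 12*y*z + 8*y
(∇×G)₂ = ∂G₁/∂z − ∂G₃/∂x = -4*z + 6
(∇×G)₃ = ∂G₂/∂x − ∂G₁/∂y = 12*x + z
∇×G = (-x + 12*y*z + 8*y, -4*z + 6, 12*x + z)
At (1, -1, -3): (27, 18, 9).

(27, 18, 9)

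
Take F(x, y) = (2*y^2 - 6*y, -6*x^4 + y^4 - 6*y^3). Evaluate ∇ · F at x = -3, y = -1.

-22

∂F₁/∂x = 0
∂F₂/∂y = 4*y^3 - 18*y^2
∇·F = 4*y^3 - 18*y^2
At (-3, -1): -22.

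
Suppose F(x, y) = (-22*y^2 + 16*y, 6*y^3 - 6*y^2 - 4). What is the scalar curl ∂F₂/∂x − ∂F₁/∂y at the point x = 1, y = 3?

116

∂F₂/∂x = 0
∂F₁/∂y = -44*y + 16
Scalar curl = 44*y - 16
At (1, 3): 116.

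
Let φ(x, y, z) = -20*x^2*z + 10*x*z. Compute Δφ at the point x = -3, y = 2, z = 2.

-80

∂²φ/∂x² = -40*z
∂²φ/∂y² = 0
∂²φ/∂z² = 0
∇²φ = -40*z
At (-3, 2, 2): -80.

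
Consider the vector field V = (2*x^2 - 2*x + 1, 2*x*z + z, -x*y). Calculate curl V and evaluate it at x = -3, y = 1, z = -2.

(∇×V)₁ = ∂V₃/∂y − ∂V₂/∂z = -3*x - 1
(∇×V)₂ = ∂V₁/∂z − ∂V₃/∂x = y
(∇×V)₃ = ∂V₂/∂x − ∂V₁/∂y = 2*z
∇×V = (-3*x - 1, y, 2*z)
At (-3, 1, -2): (8, 1, -4).

(8, 1, -4)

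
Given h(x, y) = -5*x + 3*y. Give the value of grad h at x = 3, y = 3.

(-5, 3)

∂h/∂x = -5
∂h/∂y = 3
∇h = (-5, 3)
At (3, 3): (-5, 3).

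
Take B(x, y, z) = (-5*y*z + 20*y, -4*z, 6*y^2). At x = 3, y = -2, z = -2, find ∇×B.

(-20, 10, -30)

(∇×B)₁ = ∂B₃/∂y − ∂B₂/∂z = 12*y + 4
(∇×B)₂ = ∂B₁/∂z − ∂B₃/∂x = -5*y
(∇×B)₃ = ∂B₂/∂x − ∂B₁/∂y = 5*z - 20
∇×B = (12*y + 4, -5*y, 5*z - 20)
At (3, -2, -2): (-20, 10, -30).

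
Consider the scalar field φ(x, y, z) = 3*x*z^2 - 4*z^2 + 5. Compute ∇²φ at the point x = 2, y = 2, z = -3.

∂²φ/∂x² = 0
∂²φ/∂y² = 0
∂²φ/∂z² = 2*(3*x - 4)
∇²φ = 6*x - 8
At (2, 2, -3): 4.

4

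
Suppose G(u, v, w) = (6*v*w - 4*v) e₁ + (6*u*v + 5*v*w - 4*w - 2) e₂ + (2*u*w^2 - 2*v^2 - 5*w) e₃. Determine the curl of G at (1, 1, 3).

(-5, -12, -8)

(∇×G)₁ = ∂G₃/∂v − ∂G₂/∂w = -9*v + 4
(∇×G)₂ = ∂G₁/∂w − ∂G₃/∂u = 6*v - 2*w^2
(∇×G)₃ = ∂G₂/∂u − ∂G₁/∂v = 6*v - 6*w + 4
∇×G = (-9*v + 4, 6*v - 2*w^2, 6*v - 6*w + 4)
At (1, 1, 3): (-5, -12, -8).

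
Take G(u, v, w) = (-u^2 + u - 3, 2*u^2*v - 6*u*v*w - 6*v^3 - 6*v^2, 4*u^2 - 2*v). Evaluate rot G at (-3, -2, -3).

(∇×G)₁ = ∂G₃/∂v − ∂G₂/∂w = 6*u*v - 2
(∇×G)₂ = ∂G₁/∂w − ∂G₃/∂u = -8*u
(∇×G)₃ = ∂G₂/∂u − ∂G₁/∂v = 4*u*v - 6*v*w
∇×G = (6*u*v - 2, -8*u, 4*u*v - 6*v*w)
At (-3, -2, -3): (34, 24, -12).

(34, 24, -12)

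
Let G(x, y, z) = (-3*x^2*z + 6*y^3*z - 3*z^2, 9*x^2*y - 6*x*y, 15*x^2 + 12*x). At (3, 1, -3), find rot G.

(∇×G)₁ = ∂G₃/∂y − ∂G₂/∂z = 0
(∇×G)₂ = ∂G₁/∂z − ∂G₃/∂x = -3*x^2 - 30*x + 6*y^3 - 6*z - 12
(∇×G)₃ = ∂G₂/∂x − ∂G₁/∂y = 18*x*y - 18*y^2*z - 6*y
∇×G = (0, -3*x^2 - 30*x + 6*y^3 - 6*z - 12, 18*x*y - 18*y^2*z - 6*y)
At (3, 1, -3): (0, -105, 102).

(0, -105, 102)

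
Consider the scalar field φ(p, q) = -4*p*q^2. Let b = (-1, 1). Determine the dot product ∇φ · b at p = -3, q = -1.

-20

∂φ/∂p = -4*q^2
∂φ/∂q = -8*p*q
∇φ at (-3, -1) = (-4, -24)
∇φ · b = (-4)(-1) + (-24)(1) = -20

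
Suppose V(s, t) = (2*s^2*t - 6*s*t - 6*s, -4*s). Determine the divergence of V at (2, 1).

-4

∂V₁/∂s = 4*s*t - 6*t - 6
∂V₂/∂t = 0
∇·V = 4*s*t - 6*t - 6
At (2, 1): -4.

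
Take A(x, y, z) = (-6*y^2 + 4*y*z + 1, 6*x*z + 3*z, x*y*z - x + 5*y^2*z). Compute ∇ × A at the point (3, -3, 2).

(∇×A)₁ = ∂A₃/∂y − ∂A₂/∂z = x*z - 6*x + 10*y*z - 3
(∇×A)₂ = ∂A₁/∂z − ∂A₃/∂x = -y*z + 4*y + 1
(∇×A)₃ = ∂A₂/∂x − ∂A₁/∂y = 12*y + 2*z
∇×A = (x*z - 6*x + 10*y*z - 3, -y*z + 4*y + 1, 12*y + 2*z)
At (3, -3, 2): (-75, -5, -32).

(-75, -5, -32)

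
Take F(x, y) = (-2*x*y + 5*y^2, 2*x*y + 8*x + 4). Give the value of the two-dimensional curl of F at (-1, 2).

-10

∂F₂/∂x = 2*y + 8
∂F₁/∂y = -2*x + 10*y
Scalar curl = 2*x - 8*y + 8
At (-1, 2): -10.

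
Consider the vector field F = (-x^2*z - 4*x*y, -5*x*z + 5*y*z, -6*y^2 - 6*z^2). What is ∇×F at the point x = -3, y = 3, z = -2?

(-66, -9, -2)

(∇×F)₁ = ∂F₃/∂y − ∂F₂/∂z = 5*x - 17*y
(∇×F)₂ = ∂F₁/∂z − ∂F₃/∂x = -x^2
(∇×F)₃ = ∂F₂/∂x − ∂F₁/∂y = 4*x - 5*z
∇×F = (5*x - 17*y, -x^2, 4*x - 5*z)
At (-3, 3, -2): (-66, -9, -2).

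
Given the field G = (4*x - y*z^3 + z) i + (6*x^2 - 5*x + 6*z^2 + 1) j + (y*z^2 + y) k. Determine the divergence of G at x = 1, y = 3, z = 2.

∂G₁/∂x = 4
∂G₂/∂y = 0
∂G₃/∂z = 2*y*z
∇·G = 2*y*z + 4
At (1, 3, 2): 16.

16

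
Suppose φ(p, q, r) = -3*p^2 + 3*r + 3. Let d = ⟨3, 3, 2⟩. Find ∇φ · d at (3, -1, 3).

∂φ/∂p = -6*p
∂φ/∂q = 0
∂φ/∂r = 3
∇φ at (3, -1, 3) = (-18, 0, 3)
∇φ · d = (-18)(3) + (0)(3) + (3)(2) = -48

-48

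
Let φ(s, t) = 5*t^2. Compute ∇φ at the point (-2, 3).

(0, 30)

∂φ/∂s = 0
∂φ/∂t = 10*t
∇φ = (0, 10*t)
At (-2, 3): (0, 30).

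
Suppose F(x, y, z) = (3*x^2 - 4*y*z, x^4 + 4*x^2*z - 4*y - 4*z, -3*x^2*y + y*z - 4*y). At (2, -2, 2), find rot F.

(∇×F)₁ = ∂F₃/∂y − ∂F₂/∂z = -7*x^2 + z
(∇×F)₂ = ∂F₁/∂z − ∂F₃/∂x = 6*x*y - 4*y
(∇×F)₃ = ∂F₂/∂x − ∂F₁/∂y = 4*x^3 + 8*x*z + 4*z
∇×F = (-7*x^2 + z, 6*x*y - 4*y, 4*x^3 + 8*x*z + 4*z)
At (2, -2, 2): (-26, -16, 72).

(-26, -16, 72)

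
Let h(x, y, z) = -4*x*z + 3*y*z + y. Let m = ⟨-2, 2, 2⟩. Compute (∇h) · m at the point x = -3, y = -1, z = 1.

∂h/∂x = -4*z
∂h/∂y = 3*z + 1
∂h/∂z = -4*x + 3*y
∇h at (-3, -1, 1) = (-4, 4, 9)
∇h · m = (-4)(-2) + (4)(2) + (9)(2) = 34

34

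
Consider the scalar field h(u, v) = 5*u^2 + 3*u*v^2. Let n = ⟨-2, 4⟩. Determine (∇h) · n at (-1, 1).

∂h/∂u = 10*u + 3*v^2
∂h/∂v = 6*u*v
∇h at (-1, 1) = (-7, -6)
∇h · n = (-7)(-2) + (-6)(4) = -10

-10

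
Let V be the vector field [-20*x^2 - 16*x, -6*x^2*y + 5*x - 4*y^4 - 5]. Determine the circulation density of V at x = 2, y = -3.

∂V₂/∂x = -12*x*y + 5
∂V₁/∂y = 0
Scalar curl = -12*x*y + 5
At (2, -3): 77.

77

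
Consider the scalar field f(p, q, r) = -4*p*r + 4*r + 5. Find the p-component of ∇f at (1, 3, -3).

(∇f)_1 = ∂f/∂p = -4*r
At (1, 3, -3): 12.

12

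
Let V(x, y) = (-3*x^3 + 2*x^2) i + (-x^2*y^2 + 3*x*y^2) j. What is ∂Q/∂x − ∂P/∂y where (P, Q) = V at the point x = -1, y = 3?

45

∂V₂/∂x = -2*x*y^2 + 3*y^2
∂V₁/∂y = 0
Scalar curl = -2*x*y^2 + 3*y^2
At (-1, 3): 45.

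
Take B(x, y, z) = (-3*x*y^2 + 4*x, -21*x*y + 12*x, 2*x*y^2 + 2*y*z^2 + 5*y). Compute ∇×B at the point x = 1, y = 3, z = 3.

(35, -18, -33)

(∇×B)₁ = ∂B₃/∂y − ∂B₂/∂z = 4*x*y + 2*z^2 + 5
(∇×B)₂ = ∂B₁/∂z − ∂B₃/∂x = -2*y^2
(∇×B)₃ = ∂B₂/∂x − ∂B₁/∂y = 6*x*y - 21*y + 12
∇×B = (4*x*y + 2*z^2 + 5, -2*y^2, 6*x*y - 21*y + 12)
At (1, 3, 3): (35, -18, -33).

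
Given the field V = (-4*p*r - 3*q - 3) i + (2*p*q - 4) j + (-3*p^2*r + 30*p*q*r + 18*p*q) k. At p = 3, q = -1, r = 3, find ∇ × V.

(324, 150, 1)

(∇×V)₁ = ∂V₃/∂q − ∂V₂/∂r = 30*p*r + 18*p
(∇×V)₂ = ∂V₁/∂r − ∂V₃/∂p = 6*p*r - 4*p - 30*q*r - 18*q
(∇×V)₃ = ∂V₂/∂p − ∂V₁/∂q = 2*q + 3
∇×V = (30*p*r + 18*p, 6*p*r - 4*p - 30*q*r - 18*q, 2*q + 3)
At (3, -1, 3): (324, 150, 1).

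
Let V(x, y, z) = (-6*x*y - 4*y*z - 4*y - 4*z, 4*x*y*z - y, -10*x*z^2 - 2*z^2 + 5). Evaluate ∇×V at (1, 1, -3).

(-4, 82, -14)

(∇×V)₁ = ∂V₃/∂y − ∂V₂/∂z = -4*x*y
(∇×V)₂ = ∂V₁/∂z − ∂V₃/∂x = -4*y + 10*z^2 - 4
(∇×V)₃ = ∂V₂/∂x − ∂V₁/∂y = 6*x + 4*y*z + 4*z + 4
∇×V = (-4*x*y, -4*y + 10*z^2 - 4, 6*x + 4*y*z + 4*z + 4)
At (1, 1, -3): (-4, 82, -14).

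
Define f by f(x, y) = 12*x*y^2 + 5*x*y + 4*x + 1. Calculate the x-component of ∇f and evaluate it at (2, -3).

97

(∇f)_1 = ∂f/∂x = 12*y^2 + 5*y + 4
At (2, -3): 97.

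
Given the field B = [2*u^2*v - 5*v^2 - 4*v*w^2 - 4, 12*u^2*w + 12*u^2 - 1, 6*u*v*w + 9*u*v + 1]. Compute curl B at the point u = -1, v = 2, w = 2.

(-33, -74, -38)

(∇×B)₁ = ∂B₃/∂v − ∂B₂/∂w = -12*u^2 + 6*u*w + 9*u
(∇×B)₂ = ∂B₁/∂w − ∂B₃/∂u = -14*v*w - 9*v
(∇×B)₃ = ∂B₂/∂u − ∂B₁/∂v = -2*u^2 + 24*u*w + 24*u + 10*v + 4*w^2
∇×B = (-12*u^2 + 6*u*w + 9*u, -14*v*w - 9*v, -2*u^2 + 24*u*w + 24*u + 10*v + 4*w^2)
At (-1, 2, 2): (-33, -74, -38).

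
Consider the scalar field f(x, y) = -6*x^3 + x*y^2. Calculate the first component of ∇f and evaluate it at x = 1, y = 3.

-9

(∇f)_1 = ∂f/∂x = -18*x^2 + y^2
At (1, 3): -9.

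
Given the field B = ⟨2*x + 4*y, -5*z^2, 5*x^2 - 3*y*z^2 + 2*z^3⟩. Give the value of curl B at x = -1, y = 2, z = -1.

(-13, 10, -4)

(∇×B)₁ = ∂B₃/∂y − ∂B₂/∂z = -3*z^2 + 10*z
(∇×B)₂ = ∂B₁/∂z − ∂B₃/∂x = -10*x
(∇×B)₃ = ∂B₂/∂x − ∂B₁/∂y = -4
∇×B = (-3*z^2 + 10*z, -10*x, -4)
At (-1, 2, -1): (-13, 10, -4).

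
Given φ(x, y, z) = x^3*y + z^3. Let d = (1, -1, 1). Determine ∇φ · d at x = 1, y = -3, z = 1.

-7

∂φ/∂x = 3*x^2*y
∂φ/∂y = x^3
∂φ/∂z = 3*z^2
∇φ at (1, -3, 1) = (-9, 1, 3)
∇φ · d = (-9)(1) + (1)(-1) + (3)(1) = -7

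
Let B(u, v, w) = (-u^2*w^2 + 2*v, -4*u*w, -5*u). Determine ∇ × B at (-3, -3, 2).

(∇×B)₁ = ∂B₃/∂v − ∂B₂/∂w = 4*u
(∇×B)₂ = ∂B₁/∂w − ∂B₃/∂u = -2*u^2*w + 5
(∇×B)₃ = ∂B₂/∂u − ∂B₁/∂v = -4*w - 2
∇×B = (4*u, -2*u^2*w + 5, -4*w - 2)
At (-3, -3, 2): (-12, -31, -10).

(-12, -31, -10)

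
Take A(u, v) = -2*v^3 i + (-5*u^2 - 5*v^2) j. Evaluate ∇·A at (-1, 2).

-20

∂A₁/∂u = 0
∂A₂/∂v = -10*v
∇·A = -10*v
At (-1, 2): -20.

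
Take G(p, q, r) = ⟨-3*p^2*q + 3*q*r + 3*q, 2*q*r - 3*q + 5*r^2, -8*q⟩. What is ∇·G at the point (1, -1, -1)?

1

∂G₁/∂p = -6*p*q
∂G₂/∂q = 2*r - 3
∂G₃/∂r = 0
∇·G = -6*p*q + 2*r - 3
At (1, -1, -1): 1.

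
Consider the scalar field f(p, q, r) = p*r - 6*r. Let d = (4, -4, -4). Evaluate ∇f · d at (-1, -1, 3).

40

∂f/∂p = r
∂f/∂q = 0
∂f/∂r = p - 6
∇f at (-1, -1, 3) = (3, 0, -7)
∇f · d = (3)(4) + (0)(-4) + (-7)(-4) = 40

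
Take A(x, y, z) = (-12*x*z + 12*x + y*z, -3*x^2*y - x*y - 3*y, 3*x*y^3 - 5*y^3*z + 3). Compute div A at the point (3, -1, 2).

∂A₁/∂x = -12*z + 12
∂A₂/∂y = -3*x^2 - x - 3
∂A₃/∂z = -5*y^3
∇·A = -3*x^2 - x - 5*y^3 - 12*z + 9
At (3, -1, 2): -40.

-40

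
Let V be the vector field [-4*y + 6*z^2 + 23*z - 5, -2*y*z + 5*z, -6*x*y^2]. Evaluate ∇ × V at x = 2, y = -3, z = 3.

(61, 113, 4)

(∇×V)₁ = ∂V₃/∂y − ∂V₂/∂z = -12*x*y + 2*y - 5
(∇×V)₂ = ∂V₁/∂z − ∂V₃/∂x = 6*y^2 + 12*z + 23
(∇×V)₃ = ∂V₂/∂x − ∂V₁/∂y = 4
∇×V = (-12*x*y + 2*y - 5, 6*y^2 + 12*z + 23, 4)
At (2, -3, 3): (61, 113, 4).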